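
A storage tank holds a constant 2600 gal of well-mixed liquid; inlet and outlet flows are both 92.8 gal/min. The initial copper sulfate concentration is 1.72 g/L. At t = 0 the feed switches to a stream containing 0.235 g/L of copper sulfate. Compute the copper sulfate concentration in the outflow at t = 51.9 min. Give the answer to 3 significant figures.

0.468 g/L

Mass balance on the solute (V constant): V dC/dt = Q(C_in − C).
So dC/dt = (C_in − C)/τ with τ = V/Q = 2600/92.8 = 28.017 min.
This is linear first-order; C(t) = C_in + (C₀ − C_in) e^(−t/τ).
C(51.9) = 0.235 + (1.72 − 0.235)·e^(−51.9/28.017) = 0.235 + (1.4850)·0.15686 = 0.46793 g/L.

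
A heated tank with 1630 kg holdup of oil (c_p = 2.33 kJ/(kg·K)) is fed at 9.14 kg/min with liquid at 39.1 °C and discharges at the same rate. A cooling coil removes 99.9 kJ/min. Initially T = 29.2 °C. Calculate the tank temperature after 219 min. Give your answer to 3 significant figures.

M c_p dT/dt = ṁ c_p (T_in − T) − Q̇.
τ = M/ṁ = 178.34 min; T_ss = T_in − Q̇/(ṁ c_p) = 39.1 − 99.9/(9.14·2.33) = 34.409 °C.
Solution: T(t) = T_ss + (T₀ − T_ss) e^(−t/τ).
T(219) = 34.409 + (-5.2090)·e^(−219/178.34) = 34.409 + (-5.2090)·0.29287 = 32.883 °C.

32.9 °C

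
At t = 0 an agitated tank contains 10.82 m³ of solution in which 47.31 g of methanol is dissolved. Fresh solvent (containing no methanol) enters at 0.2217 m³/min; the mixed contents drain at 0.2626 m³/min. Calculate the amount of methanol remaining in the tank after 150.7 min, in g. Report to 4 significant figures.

0.2108 g

Total volume: dV/dt = Q_in − Q_out = -0.0409000 m³/min, so V(t) = 10.82 − 0.0409000 t and V(150.7) = 4.65637 m³.
Solute balance: dm/dt = 0 − Q_out C = −Q_out m/V(t).
Separate: dm/m = −Q_out dt/V(t) ⇒ ln(m/m₀) = −(Q_out/(Q_in−Q_out)) ln(V/V₀).
m = m₀ (V₀/V)^(Q_out/(Q_in−Q_out)) = 47.31 × (10.82/4.65637)^(-6.42054) = 0.210805 g.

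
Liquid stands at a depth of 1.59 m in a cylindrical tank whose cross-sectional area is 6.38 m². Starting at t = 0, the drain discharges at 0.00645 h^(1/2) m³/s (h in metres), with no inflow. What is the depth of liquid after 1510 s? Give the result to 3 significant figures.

0.248 m

A dh/dt = −Q_out = −0.00645 √h.
This is separable: 2 d(√h)/dt = −0.00645/A, so √h = √h₀ − (0.00645/(2A)) t.
√h = √1.59 − 0.00645·1510/(2·6.38) = 1.2610 − 0.76328 = 0.49767.
h = 0.49767² = 0.24767 m.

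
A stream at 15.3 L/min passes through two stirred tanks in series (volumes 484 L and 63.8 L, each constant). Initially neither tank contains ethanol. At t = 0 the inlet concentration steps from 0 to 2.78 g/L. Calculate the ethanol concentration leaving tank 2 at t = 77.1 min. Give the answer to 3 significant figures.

2.50 g/L

Time constants: τᵢ = Vᵢ/Q for each well-mixed tank.
τ₁ = 484/15.3 = 31.634 min; τ₂ = 63.8/15.3 = 4.1699 min.
Tank 1: C₁ = C_in(1 − e^(−t/τ₁)). Tank 2 (τ₁ ≠ τ₂): C₂ = C_in[1 − (τ₁ e^(−t/τ₁) − τ₂ e^(−t/τ₂))/(τ₁ − τ₂)].
At t = 77.1: e^(−t/τ₁) = 0.087401, e^(−t/τ₂) = 9.3350e-09.
C₂ = 2.78·[1 − (31.634·0.087401 − 4.1699·9.3350e-09)/(27.464)] = 2.78·0.89933 = 2.5001 g/L.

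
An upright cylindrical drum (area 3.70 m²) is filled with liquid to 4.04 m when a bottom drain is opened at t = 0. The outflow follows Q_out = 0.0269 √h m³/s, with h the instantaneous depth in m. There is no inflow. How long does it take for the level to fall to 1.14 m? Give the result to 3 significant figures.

259 s

Accumulation of liquid (constant cross-section A): A dh/dt = −0.0269 √h.
This is separable: 2 d(√h)/dt = −0.0269/A, so √h = √h₀ − (0.0269/(2A)) t.
t = 2A(√h₀ − √h)/0.0269 = 2·3.70·(√4.04 − √1.14)/0.0269
  = 7.4000 × (2.0100 − 1.0677) / 0.0269 = 259.21 s.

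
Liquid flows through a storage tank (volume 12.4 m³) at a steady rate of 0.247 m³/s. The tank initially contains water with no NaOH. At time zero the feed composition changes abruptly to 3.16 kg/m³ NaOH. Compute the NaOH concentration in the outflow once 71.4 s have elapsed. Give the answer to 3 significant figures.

Transient balance on the dissolved component: V dC/dt = Q(C_in − C).
Time constant τ = V/Q = 12.4/0.247 = 50.202 s.
This is linear first-order; C(t) = C_in + (C₀ − C_in) e^(−t/τ).
C(71.4) = 3.16 + (0 − 3.16)·e^(−71.4/50.202) = 3.16 + (-3.1600)·0.24117 = 2.3979 kg/m³.

2.40 kg/m³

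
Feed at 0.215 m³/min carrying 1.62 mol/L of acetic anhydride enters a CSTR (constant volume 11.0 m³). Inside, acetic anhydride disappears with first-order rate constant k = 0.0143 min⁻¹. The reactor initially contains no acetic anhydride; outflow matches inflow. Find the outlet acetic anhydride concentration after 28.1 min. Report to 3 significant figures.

Accumulation = in − out − consumed: V dC/dt = Q C_in − Q C − k V C.
This is linear with rate a = Q/V + k = 0.033845 min⁻¹.
C_ss = Q C_in/(Q + kV) = 0.93554 mol/L; C(t) = C_ss + (C₀ − C_ss) e^(−a t).
C(28.1) = 0.93554 + (-0.93554)·e^(−0.033845·28.1) = 0.93554 + (-0.93554)·0.38633 = 0.57411 mol/L.

0.574 mol/L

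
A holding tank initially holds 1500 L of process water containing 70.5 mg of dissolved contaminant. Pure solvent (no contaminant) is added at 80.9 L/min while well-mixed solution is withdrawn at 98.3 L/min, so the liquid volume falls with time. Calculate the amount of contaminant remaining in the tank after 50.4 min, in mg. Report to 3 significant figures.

Total volume: dV/dt = Q_in − Q_out = -17.400 L/min, so V(t) = 1500 − 17.400 t and V(50.4) = 623.04 L.
Solute balance: dm/dt = 0 − Q_out C = −Q_out m/V(t).
dm/m = −Q_out dt/(V₀ − 17.400 t); integrating gives ln(m/m₀) = −(Q_out/(Q_in−Q_out)) ln(V/V₀).
m = m₀ (V₀/V)^(Q_out/(Q_in−Q_out)) = 70.5 × (1500/623.04)^(-5.6494) = 0.49262 mg.

0.493 mg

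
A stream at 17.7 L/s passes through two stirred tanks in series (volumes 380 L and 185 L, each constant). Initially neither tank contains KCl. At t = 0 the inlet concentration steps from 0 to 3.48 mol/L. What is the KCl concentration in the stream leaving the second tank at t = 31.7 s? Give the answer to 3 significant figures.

2.09 mol/L

Species balance on tank i: dCᵢ/dt = (Cᵢ₋₁ − Cᵢ)/τᵢ with τᵢ = Vᵢ/Q.
τ₁ = 380/17.7 = 21.469 s; τ₂ = 185/17.7 = 10.452 s.
Solving the cascade with C₁(0)=C₂(0)=0 gives C₂(t) = C_in[1 − (τ₁ e^(−t/τ₁) − τ₂ e^(−t/τ₂))/(τ₁ − τ₂)].
At t = 31.7: e^(−t/τ₁) = 0.22842, e^(−t/τ₂) = 0.048175.
C₂ = 3.48·[1 − (21.469·0.22842 − 10.452·0.048175)/(11.017)] = 3.48·0.60057 = 2.0900 mol/L.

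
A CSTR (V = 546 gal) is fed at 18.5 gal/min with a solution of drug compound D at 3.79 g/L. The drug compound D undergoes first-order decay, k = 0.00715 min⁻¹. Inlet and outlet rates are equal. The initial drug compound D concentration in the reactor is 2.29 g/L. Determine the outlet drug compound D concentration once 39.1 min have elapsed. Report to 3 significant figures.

Accumulation = in − out − consumed: V dC/dt = Q C_in − Q C − k V C.
This is linear with rate a = Q/V + k = 0.041033 min⁻¹.
C_ss = Q C_in/(Q + kV) = 3.1296 g/L; C(t) = C_ss + (C₀ − C_ss) e^(−a t).
C(39.1) = 3.1296 + (-0.83959)·e^(−0.041033·39.1) = 3.1296 + (-0.83959)·0.20101 = 2.9608 g/L.

2.96 g/L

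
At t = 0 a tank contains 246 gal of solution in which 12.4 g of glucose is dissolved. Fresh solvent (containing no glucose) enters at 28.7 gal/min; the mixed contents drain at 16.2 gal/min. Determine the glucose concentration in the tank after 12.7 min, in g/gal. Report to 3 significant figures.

Total volume: dV/dt = Q_in − Q_out = 12.500 gal/min, so V(t) = 246 + 12.500 t and V(12.7) = 404.75 gal.
Species balance (pure solvent in): dm/dt = −Q_out · m/V(t).
Separate: dm/m = −Q_out dt/V(t) ⇒ ln(m/m₀) = −(Q_out/(Q_in−Q_out)) ln(V/V₀).
m = m₀ (V₀/V)^(Q_out/(Q_in−Q_out)) = 12.4 × (246/404.75)^(1.2960) = 6.5037 g.
C = m/V = 6.5037/404.75 = 0.016068 g/gal.

0.0161 g/gal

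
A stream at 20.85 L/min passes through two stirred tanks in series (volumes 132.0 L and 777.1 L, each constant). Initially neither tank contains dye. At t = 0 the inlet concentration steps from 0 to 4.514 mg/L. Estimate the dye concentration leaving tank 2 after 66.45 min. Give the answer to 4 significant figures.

3.600 mg/L

Time constants: τᵢ = Vᵢ/Q for each well-mixed tank.
τ₁ = 132.0/20.85 = 6.33094 min; τ₂ = 777.1/20.85 = 37.2710 min.
Tank 1: C₁ = C_in(1 − e^(−t/τ₁)). Tank 2 (τ₁ ≠ τ₂): C₂ = C_in[1 − (τ₁ e^(−t/τ₁) − τ₂ e^(−t/τ₂))/(τ₁ − τ₂)].
At t = 66.45: e^(−t/τ₁) = 2.76446e-05, e^(−t/τ₂) = 0.168152.
C₂ = 4.514·[1 − (6.33094·2.76446e-05 − 37.2710·0.168152)/(-30.9400)] = 4.514·0.797447 = 3.59967 mg/L.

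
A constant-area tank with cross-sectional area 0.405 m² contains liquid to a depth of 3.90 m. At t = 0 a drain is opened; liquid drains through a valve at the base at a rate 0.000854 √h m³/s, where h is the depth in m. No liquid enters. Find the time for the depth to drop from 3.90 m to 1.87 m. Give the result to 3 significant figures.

With no inflow, A dh/dt = −0.000854 √h.
Separate and integrate: 2(√h − √h₀) = −(0.000854/A) t.
t = 2A(√h₀ − √h)/0.000854 = 2·0.405·(√3.90 − √1.87)/0.000854
  = 0.81000 × (1.9748 − 1.3675) / 0.000854 = 576.07 s.

576 s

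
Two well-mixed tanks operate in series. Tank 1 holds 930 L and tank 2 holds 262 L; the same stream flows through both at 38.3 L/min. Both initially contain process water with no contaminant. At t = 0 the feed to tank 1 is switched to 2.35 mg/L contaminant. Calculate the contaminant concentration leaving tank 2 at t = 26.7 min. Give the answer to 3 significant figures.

Species balance on tank i: dCᵢ/dt = (Cᵢ₋₁ − Cᵢ)/τᵢ with τᵢ = Vᵢ/Q.
τ₁ = 930/38.3 = 24.282 min; τ₂ = 262/38.3 = 6.8407 min.
Solving the cascade with C₁(0)=C₂(0)=0 gives C₂(t) = C_in[1 − (τ₁ e^(−t/τ₁) − τ₂ e^(−t/τ₂))/(τ₁ − τ₂)].
At t = 26.7: e^(−t/τ₁) = 0.33301, e^(−t/τ₂) = 0.020179.
C₂ = 2.35·[1 − (24.282·0.33301 − 6.8407·0.020179)/(17.441)] = 2.35·0.54429 = 1.2791 mg/L.

1.28 mg/L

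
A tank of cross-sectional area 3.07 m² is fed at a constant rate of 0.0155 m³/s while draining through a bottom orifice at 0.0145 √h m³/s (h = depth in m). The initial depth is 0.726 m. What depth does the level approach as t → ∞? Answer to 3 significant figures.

1.14 m

Level balance: A dh/dt = 0.0155 − 0.0145 √h. Setting dh/dt = 0:
Q_in = 0.0145 √h_ss ⇒ √h_ss = 0.0155/0.0145 = 1.0690.
h_ss = 1.0690² = 1.1427 m. (Since h₀ = 0.726 m < h_ss, the level will rise toward this value.)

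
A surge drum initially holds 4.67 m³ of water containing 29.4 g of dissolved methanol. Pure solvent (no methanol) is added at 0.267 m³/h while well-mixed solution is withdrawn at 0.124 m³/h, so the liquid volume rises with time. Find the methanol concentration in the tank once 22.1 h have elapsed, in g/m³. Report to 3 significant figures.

2.40 g/m³

Total volume: dV/dt = Q_in − Q_out = 0.14300 m³/h, so V(t) = 4.67 + 0.14300 t and V(22.1) = 7.8303 m³.
Species balance (pure solvent in): dm/dt = −Q_out · m/V(t).
Separate: dm/m = −Q_out dt/V(t) ⇒ ln(m/m₀) = −(Q_out/(Q_in−Q_out)) ln(V/V₀).
m = m₀ (V₀/V)^(Q_out/(Q_in−Q_out)) = 29.4 × (4.67/7.8303)^(0.86713) = 18.781 g.
C = m/V = 18.781/7.8303 = 2.3985 g/m³.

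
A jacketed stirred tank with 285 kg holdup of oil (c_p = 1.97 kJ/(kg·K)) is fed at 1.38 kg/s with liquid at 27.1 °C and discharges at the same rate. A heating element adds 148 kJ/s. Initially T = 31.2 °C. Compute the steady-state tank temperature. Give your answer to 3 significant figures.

81.5 °C

First-law balance (no shaft work): M c_p dT/dt = ṁ c_p (T_in − T) + 148.
At steady state dT/dt = 0 ⇒ T_ss = T_in + Q̇/(ṁ c_p) = 27.1 + 148/(1.38·1.97) = 81.540 °C.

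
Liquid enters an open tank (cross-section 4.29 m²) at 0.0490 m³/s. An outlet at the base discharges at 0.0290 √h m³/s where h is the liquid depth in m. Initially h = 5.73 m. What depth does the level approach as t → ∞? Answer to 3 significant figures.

2.85 m

Unsteady balance on liquid volume: A dh/dt = Q_in − 0.0290 √h. At steady state dh/dt = 0:
Q_in = 0.0290 √h_ss ⇒ √h_ss = 0.0490/0.0290 = 1.6897.
h_ss = 1.6897² = 2.8549 m. (Since h₀ = 5.73 m > h_ss, the level will fall toward this value.)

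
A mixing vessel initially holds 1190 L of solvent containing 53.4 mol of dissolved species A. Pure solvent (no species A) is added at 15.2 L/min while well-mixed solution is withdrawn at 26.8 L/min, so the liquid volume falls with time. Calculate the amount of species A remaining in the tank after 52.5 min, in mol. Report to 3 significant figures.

Let m(t) be the amount of species A. Volume: V(t) = V₀ + (Q_in − Q_out) t = 1190 − 11.600 t; V(52.5) = 581.00 L.
Species balance (pure solvent in): dm/dt = −Q_out · m/V(t).
dm/m = −Q_out dt/(V₀ − 11.600 t); integrating gives ln(m/m₀) = −(Q_out/(Q_in−Q_out)) ln(V/V₀).
m = m₀ (V₀/V)^(Q_out/(Q_in−Q_out)) = 53.4 × (1190/581.00)^(-2.3103) = 10.190 mol.

10.2 mol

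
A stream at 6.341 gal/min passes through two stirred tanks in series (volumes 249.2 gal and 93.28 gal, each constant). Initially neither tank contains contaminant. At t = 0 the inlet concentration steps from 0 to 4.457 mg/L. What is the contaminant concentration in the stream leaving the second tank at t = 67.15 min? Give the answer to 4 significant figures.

3.195 mg/L

Time constants: τᵢ = Vᵢ/Q for each well-mixed tank.
τ₁ = 249.2/6.341 = 39.2998 min; τ₂ = 93.28/6.341 = 14.7106 min.
Tank 1: C₁ = C_in(1 − e^(−t/τ₁)). Tank 2 (τ₁ ≠ τ₂): C₂ = C_in[1 − (τ₁ e^(−t/τ₁) − τ₂ e^(−t/τ₂))/(τ₁ − τ₂)].
At t = 67.15: e^(−t/τ₁) = 0.181108, e^(−t/τ₂) = 0.0104127.
C₂ = 4.457·[1 − (39.2998·0.181108 − 14.7106·0.0104127)/(24.5892)] = 4.457·0.716772 = 3.19465 mg/L.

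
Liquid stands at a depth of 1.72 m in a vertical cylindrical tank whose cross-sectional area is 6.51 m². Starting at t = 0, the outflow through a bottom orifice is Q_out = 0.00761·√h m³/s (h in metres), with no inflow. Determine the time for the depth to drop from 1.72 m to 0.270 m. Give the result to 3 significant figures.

With no inflow, A dh/dt = −0.00761 √h.
This is separable: 2 d(√h)/dt = −0.00761/A, so √h = √h₀ − (0.00761/(2A)) t.
t = 2A(√h₀ − √h)/0.00761 = 2·6.51·(√1.72 − √0.270)/0.00761
  = 13.020 × (1.3115 − 0.51962) / 0.00761 = 1354.8 s.

1350 s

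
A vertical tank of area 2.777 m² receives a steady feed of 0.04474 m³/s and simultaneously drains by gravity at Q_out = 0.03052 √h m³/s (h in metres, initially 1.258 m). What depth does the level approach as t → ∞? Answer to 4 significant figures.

2.149 m

Level balance: A dh/dt = 0.04474 − 0.03052 √h. Setting dh/dt = 0:
Q_in = 0.03052 √h_ss ⇒ √h_ss = 0.04474/0.03052 = 1.46592.
h_ss = 1.46592² = 2.14893 m. (Since h₀ = 1.258 m < h_ss, the level will rise toward this value.)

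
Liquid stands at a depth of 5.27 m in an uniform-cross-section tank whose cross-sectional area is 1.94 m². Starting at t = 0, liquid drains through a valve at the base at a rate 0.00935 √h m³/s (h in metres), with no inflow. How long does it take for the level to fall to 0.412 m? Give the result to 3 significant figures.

A dh/dt = −Q_out = −0.00935 √h.
Separate and integrate: 2(√h − √h₀) = −(0.00935/A) t.
t = 2A(√h₀ − √h)/0.00935 = 2·1.94·(√5.27 − √0.412)/0.00935
  = 3.8800 × (2.2956 − 0.64187) / 0.00935 = 686.27 s.

686 s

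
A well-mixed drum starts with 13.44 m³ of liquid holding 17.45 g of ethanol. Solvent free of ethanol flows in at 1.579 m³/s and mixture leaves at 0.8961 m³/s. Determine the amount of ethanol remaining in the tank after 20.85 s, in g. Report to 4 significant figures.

Total volume: dV/dt = Q_in − Q_out = 0.682900 m³/s, so V(t) = 13.44 + 0.682900 t and V(20.85) = 27.6785 m³.
No ethanol enters, so dm/dt = −Q_out · (m/V).
dm/m = −Q_out dt/(V₀ + 0.682900 t); integrating gives ln(m/m₀) = −(Q_out/(Q_in−Q_out)) ln(V/V₀).
m = m₀ (V₀/V)^(Q_out/(Q_in−Q_out)) = 17.45 × (13.44/27.6785)^(1.31220) = 6.76243 g.

6.762 g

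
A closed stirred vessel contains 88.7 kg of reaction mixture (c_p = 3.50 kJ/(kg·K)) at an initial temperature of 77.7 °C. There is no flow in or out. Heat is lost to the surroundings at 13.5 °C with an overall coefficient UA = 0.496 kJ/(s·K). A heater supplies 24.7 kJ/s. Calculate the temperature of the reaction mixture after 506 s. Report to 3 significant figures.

69.7 °C

Lumped-capacitance energy balance: M c_p dT/dt = UA(T_amb − T) + Q̇.
dT/dt = (T_ss − T)/τ with T_ss = T_amb + Q̇/UA = 13.5 + 24.7/0.496 = 63.298 °C, τ = M c_p/UA = 88.7·3.50/0.496 = 625.91 s.
Integrating: T(t) = T_ss + (T₀ − T_ss) e^(−t/τ).
T(506) = 63.298 + (14.402)·0.44556 = 69.715 °C.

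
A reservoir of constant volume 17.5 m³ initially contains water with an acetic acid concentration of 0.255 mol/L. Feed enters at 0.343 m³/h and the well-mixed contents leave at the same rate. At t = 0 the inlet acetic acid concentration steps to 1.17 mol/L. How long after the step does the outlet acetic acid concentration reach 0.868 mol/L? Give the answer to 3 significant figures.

Species balance on the tank: V dC/dt = Q(C_in − C), so τ = V/Q = 51.020 h.
C(t) = C_in + (C₀ − C_in) e^(−t/τ). Set C = 0.868 and solve for t:
e^(−t/τ) = (C − C_in)/(C₀ − C_in) = (0.868 − 1.17)/(0.255 − 1.17) = 0.33005
t = −τ ln(…) = 51.020 × 1.1085 = 56.556 h.

56.6 h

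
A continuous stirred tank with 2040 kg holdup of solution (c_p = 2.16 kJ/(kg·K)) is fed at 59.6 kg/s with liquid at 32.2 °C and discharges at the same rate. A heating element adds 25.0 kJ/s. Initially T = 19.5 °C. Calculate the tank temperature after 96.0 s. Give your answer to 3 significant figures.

M c_p dT/dt = ṁ c_p (T_in − T) + Q̇.
τ = M/ṁ = 34.228 s; T_ss = T_in + Q̇/(ṁ c_p) = 32.2 + 25.0/(59.6·2.16) = 32.394 °C.
Solution: T(t) = T_ss + (T₀ − T_ss) e^(−t/τ).
T(96.0) = 32.394 + (-12.894)·e^(−96.0/34.228) = 32.394 + (-12.894)·0.060525 = 31.614 °C.

31.6 °C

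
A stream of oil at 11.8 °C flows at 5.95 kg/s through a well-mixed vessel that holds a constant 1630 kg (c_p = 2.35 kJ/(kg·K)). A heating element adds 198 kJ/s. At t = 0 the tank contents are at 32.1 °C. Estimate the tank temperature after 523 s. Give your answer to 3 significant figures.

First-law balance (no shaft work): M c_p dT/dt = ṁ c_p (T_in − T) + 198.
τ = M/ṁ = 273.95 s; T_ss = T_in + Q̇/(ṁ c_p) = 11.8 + 198/(5.95·2.35) = 25.961 °C.
This is linear first-order; T(t) = T_ss + (T₀ − T_ss) e^(−t/τ).
T(523) = 25.961 + (6.1394)·e^(−523/273.95) = 25.961 + (6.1394)·0.14821 = 26.870 °C.

26.9 °C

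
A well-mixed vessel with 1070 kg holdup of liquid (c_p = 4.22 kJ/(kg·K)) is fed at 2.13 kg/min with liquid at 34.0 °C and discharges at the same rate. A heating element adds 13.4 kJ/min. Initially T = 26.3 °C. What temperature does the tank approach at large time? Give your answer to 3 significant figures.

35.5 °C

M c_p dT/dt = ṁ c_p (T_in − T) + Q̇.
At steady state dT/dt = 0 ⇒ T_ss = T_in + Q̇/(ṁ c_p) = 34.0 + 13.4/(2.13·4.22) = 35.491 °C.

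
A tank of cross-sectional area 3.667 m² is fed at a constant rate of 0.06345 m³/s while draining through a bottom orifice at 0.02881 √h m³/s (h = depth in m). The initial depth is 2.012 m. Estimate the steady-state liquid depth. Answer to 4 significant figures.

4.850 m

Level balance: A dh/dt = 0.06345 − 0.02881 √h. Setting dh/dt = 0:
Q_in = 0.02881 √h_ss ⇒ √h_ss = 0.06345/0.02881 = 2.20236.
h_ss = 2.20236² = 4.85039 m. (Since h₀ = 2.012 m < h_ss, the level will rise toward this value.)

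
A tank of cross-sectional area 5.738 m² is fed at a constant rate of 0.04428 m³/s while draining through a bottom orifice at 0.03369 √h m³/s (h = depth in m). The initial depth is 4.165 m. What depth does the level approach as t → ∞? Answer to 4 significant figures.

1.727 m

A dh/dt = Q_in − 0.03369 √h. Steady state requires inflow = outflow:
Q_in = 0.03369 √h_ss ⇒ √h_ss = 0.04428/0.03369 = 1.31434.
h_ss = 1.31434² = 1.72748 m. (Since h₀ = 4.165 m > h_ss, the level will fall toward this value.)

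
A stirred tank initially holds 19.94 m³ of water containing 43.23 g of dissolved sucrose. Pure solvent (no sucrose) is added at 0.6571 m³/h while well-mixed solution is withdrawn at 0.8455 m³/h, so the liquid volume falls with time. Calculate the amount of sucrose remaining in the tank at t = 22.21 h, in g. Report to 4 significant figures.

15.02 g

Let m(t) be the amount of sucrose. Volume: V(t) = V₀ + (Q_in − Q_out) t = 19.94 − 0.188400 t; V(22.21) = 15.7556 m³.
No sucrose enters, so dm/dt = −Q_out · (m/V).
Separate: dm/m = −Q_out dt/V(t) ⇒ ln(m/m₀) = −(Q_out/(Q_in−Q_out)) ln(V/V₀).
m = m₀ (V₀/V)^(Q_out/(Q_in−Q_out)) = 43.23 × (19.94/15.7556)^(-4.48779) = 15.0222 g.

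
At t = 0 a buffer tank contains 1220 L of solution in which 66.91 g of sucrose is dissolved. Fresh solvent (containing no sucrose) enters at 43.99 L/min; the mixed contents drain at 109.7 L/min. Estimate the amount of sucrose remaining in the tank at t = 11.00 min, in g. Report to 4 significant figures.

Total volume: dV/dt = Q_in − Q_out = -65.7100 L/min, so V(t) = 1220 − 65.7100 t and V(11.00) = 497.190 L.
Species balance (pure solvent in): dm/dt = −Q_out · m/V(t).
dm/m = −Q_out dt/(V₀ − 65.7100 t); integrating gives ln(m/m₀) = −(Q_out/(Q_in−Q_out)) ln(V/V₀).
m = m₀ (V₀/V)^(Q_out/(Q_in−Q_out)) = 66.91 × (1220/497.190)^(-1.66946) = 14.9511 g.

14.95 g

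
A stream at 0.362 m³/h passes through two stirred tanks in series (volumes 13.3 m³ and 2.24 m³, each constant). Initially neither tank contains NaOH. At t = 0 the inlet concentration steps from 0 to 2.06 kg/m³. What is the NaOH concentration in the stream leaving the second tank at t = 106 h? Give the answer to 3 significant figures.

1.92 kg/m³

Time constants: τᵢ = Vᵢ/Q for each well-mixed tank.
τ₁ = 13.3/0.362 = 36.740 h; τ₂ = 2.24/0.362 = 6.1878 h.
Solving the cascade with C₁(0)=C₂(0)=0 gives C₂(t) = C_in[1 − (τ₁ e^(−t/τ₁) − τ₂ e^(−t/τ₂))/(τ₁ − τ₂)].
At t = 106: e^(−t/τ₁) = 0.055848, e^(−t/τ₂) = 3.6340e-08.
C₂ = 2.06·[1 − (36.740·0.055848 − 6.1878·3.6340e-08)/(30.552)] = 2.06·0.93284 = 1.9217 kg/m³.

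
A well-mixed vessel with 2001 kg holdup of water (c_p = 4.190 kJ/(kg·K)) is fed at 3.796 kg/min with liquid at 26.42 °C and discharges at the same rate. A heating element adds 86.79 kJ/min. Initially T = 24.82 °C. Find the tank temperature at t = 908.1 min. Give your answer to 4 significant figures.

30.62 °C

Energy balance: M c_p dT/dt = ṁ c_p (T_in − T) + 86.79.
Rearrange: dT/dt = (T_ss − T)/τ with τ = M/ṁ = 527.134 min and T_ss = T_in + Q̇/(ṁ c_p) = 31.8767 °C.
T approaches T_ss exponentially: T(t) = T_ss + (T₀ − T_ss) e^(−t/τ).
T(908.1) = 31.8767 + (-7.05669)·e^(−908.1/527.134) = 31.8767 + (-7.05669)·0.178581 = 30.6165 °C.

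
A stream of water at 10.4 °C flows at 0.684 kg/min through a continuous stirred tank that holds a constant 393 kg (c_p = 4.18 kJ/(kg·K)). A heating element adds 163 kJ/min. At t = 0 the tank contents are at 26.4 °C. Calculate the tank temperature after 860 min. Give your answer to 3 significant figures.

58.2 °C

First-law balance (no shaft work): M c_p dT/dt = ṁ c_p (T_in − T) + 163.
τ = M/ṁ = 574.56 min; T_ss = T_in + Q̇/(ṁ c_p) = 10.4 + 163/(0.684·4.18) = 67.411 °C.
T approaches T_ss exponentially: T(t) = T_ss + (T₀ − T_ss) e^(−t/τ).
T(860) = 67.411 + (-41.011)·e^(−860/574.56) = 67.411 + (-41.011)·0.22385 = 58.230 °C.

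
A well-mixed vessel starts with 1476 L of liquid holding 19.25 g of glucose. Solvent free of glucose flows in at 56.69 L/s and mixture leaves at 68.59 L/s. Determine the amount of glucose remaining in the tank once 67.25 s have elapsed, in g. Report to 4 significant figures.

Total volume: dV/dt = Q_in − Q_out = -11.9000 L/s, so V(t) = 1476 − 11.9000 t and V(67.25) = 675.725 L.
No glucose enters, so dm/dt = −Q_out · (m/V).
dm/m = −Q_out dt/(V₀ − 11.9000 t); integrating gives ln(m/m₀) = −(Q_out/(Q_in−Q_out)) ln(V/V₀).
m = m₀ (V₀/V)^(Q_out/(Q_in−Q_out)) = 19.25 × (1476/675.725)^(-5.76387) = 0.213136 g.

0.2131 g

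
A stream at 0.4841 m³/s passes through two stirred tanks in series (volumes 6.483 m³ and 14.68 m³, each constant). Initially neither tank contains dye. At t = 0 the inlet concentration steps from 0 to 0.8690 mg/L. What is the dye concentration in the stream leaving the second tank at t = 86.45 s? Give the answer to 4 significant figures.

Time constants: τᵢ = Vᵢ/Q for each well-mixed tank.
τ₁ = 6.483/0.4841 = 13.3919 s; τ₂ = 14.68/0.4841 = 30.3243 s.
Tank 1: C₁ = C_in(1 − e^(−t/τ₁)). Tank 2 (τ₁ ≠ τ₂): C₂ = C_in[1 − (τ₁ e^(−t/τ₁) − τ₂ e^(−t/τ₂))/(τ₁ − τ₂)].
At t = 86.45: e^(−t/τ₁) = 0.00157199, e^(−t/τ₂) = 0.0577953.
C₂ = 0.8690·[1 − (13.3919·0.00157199 − 30.3243·0.0577953)/(-16.9325)] = 0.8690·0.897738 = 0.780134 mg/L.

0.7801 mg/L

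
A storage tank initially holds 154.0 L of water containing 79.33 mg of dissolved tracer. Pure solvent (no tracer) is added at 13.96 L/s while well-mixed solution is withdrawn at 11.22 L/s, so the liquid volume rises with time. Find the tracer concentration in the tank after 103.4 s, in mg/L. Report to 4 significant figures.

Total volume: dV/dt = Q_in − Q_out = 2.74000 L/s, so V(t) = 154.0 + 2.74000 t and V(103.4) = 437.316 L.
Species balance (pure solvent in): dm/dt = −Q_out · m/V(t).
dm/m = −Q_out dt/(V₀ + 2.74000 t); integrating gives ln(m/m₀) = −(Q_out/(Q_in−Q_out)) ln(V/V₀).
m = m₀ (V₀/V)^(Q_out/(Q_in−Q_out)) = 79.33 × (154.0/437.316)^(4.09489) = 1.10491 mg.
C = m/V = 1.10491/437.316 = 0.00252657 mg/L.

0.002527 mg/L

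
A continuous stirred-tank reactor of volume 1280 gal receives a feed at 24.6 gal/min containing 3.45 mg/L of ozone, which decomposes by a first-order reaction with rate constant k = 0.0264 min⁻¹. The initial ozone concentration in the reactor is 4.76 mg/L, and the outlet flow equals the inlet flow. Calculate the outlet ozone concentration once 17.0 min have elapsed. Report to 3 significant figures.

2.98 mg/L

Species balance: V dC/dt = Q C_in − Q C − k V C.
dC/dt = (Q/V) C_in − (Q/V + k) C; effective rate a = Q/V + k = 0.019219 + 0.0264 = 0.045619 min⁻¹.
C_ss = Q C_in/(Q + kV) = 1.4535 mg/L; C(t) = C_ss + (C₀ − C_ss) e^(−a t).
C(17.0) = 1.4535 + (3.3065)·e^(−0.045619·17.0) = 1.4535 + (3.3065)·0.46046 = 2.9760 mg/L.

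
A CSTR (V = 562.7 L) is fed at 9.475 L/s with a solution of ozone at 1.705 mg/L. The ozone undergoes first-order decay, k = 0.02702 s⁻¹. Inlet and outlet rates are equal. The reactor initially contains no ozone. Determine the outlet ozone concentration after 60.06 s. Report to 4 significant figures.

V dC/dt = Q(C_in − C) − k V C.
This is linear with rate a = Q/V + k = 0.0438585 s⁻¹.
C_ss = Q C_in/(Q + kV) = 0.654596 mg/L; C(t) = C_ss + (C₀ − C_ss) e^(−a t).
C(60.06) = 0.654596 + (-0.654596)·e^(−0.0438585·60.06) = 0.654596 + (-0.654596)·0.0717807 = 0.607609 mg/L.

0.6076 mg/L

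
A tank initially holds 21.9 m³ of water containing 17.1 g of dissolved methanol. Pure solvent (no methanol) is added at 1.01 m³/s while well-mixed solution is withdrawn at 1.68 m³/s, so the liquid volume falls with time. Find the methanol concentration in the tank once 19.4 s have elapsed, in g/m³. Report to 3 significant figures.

Total volume: dV/dt = Q_in − Q_out = -0.67000 m³/s, so V(t) = 21.9 − 0.67000 t and V(19.4) = 8.9020 m³.
No methanol enters, so dm/dt = −Q_out · (m/V).
dm/m = −Q_out dt/(V₀ − 0.67000 t); integrating gives ln(m/m₀) = −(Q_out/(Q_in−Q_out)) ln(V/V₀).
m = m₀ (V₀/V)^(Q_out/(Q_in−Q_out)) = 17.1 × (21.9/8.9020)^(-2.5075) = 1.7893 g.
C = m/V = 1.7893/8.9020 = 0.20100 g/m³.

0.201 g/m³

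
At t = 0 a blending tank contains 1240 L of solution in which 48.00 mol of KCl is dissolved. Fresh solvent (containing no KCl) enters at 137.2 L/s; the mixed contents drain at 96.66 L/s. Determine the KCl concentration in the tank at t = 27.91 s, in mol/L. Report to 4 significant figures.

0.004313 mol/L

Total volume: dV/dt = Q_in − Q_out = 40.5400 L/s, so V(t) = 1240 + 40.5400 t and V(27.91) = 2371.47 L.
No KCl enters, so dm/dt = −Q_out · (m/V).
dm/m = −Q_out dt/(V₀ + 40.5400 t); integrating gives ln(m/m₀) = −(Q_out/(Q_in−Q_out)) ln(V/V₀).
m = m₀ (V₀/V)^(Q_out/(Q_in−Q_out)) = 48.00 × (1240/2371.47)^(2.38431) = 10.2289 mol.
C = m/V = 10.2289/2371.47 = 0.00431331 mol/L.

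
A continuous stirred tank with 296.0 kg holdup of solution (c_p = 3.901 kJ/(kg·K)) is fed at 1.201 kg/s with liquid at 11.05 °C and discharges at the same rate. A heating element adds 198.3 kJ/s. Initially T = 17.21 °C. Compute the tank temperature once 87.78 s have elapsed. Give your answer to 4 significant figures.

M c_p dT/dt = ṁ c_p (T_in − T) + Q̇.
Rearrange: dT/dt = (T_ss − T)/τ with τ = M/ṁ = 246.461 s and T_ss = T_in + Q̇/(ṁ c_p) = 53.3757 °C.
Integrating: T(t) = T_ss + (T₀ − T_ss) e^(−t/τ).
T(87.78) = 53.3757 + (-36.1657)·e^(−87.78/246.461) = 53.3757 + (-36.1657)·0.700360 = 28.0467 °C.

28.05 °C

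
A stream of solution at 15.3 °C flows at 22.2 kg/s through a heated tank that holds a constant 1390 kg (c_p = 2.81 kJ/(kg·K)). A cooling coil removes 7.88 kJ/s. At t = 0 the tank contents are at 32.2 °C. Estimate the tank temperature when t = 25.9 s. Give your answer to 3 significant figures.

26.4 °C

First-law balance (no shaft work): M c_p dT/dt = ṁ c_p (T_in − T) − 7.88.
Rearrange: dT/dt = (T_ss − T)/τ with τ = M/ṁ = 62.613 s and T_ss = T_in − Q̇/(ṁ c_p) = 15.174 °C.
Integrating: T(t) = T_ss + (T₀ − T_ss) e^(−t/τ).
T(25.9) = 15.174 + (17.026)·e^(−25.9/62.613) = 15.174 + (17.026)·0.66123 = 26.432 °C.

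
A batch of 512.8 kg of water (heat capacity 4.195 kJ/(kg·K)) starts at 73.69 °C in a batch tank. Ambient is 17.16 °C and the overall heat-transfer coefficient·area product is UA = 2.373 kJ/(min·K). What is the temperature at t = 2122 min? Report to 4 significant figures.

Unsteady energy balance on the tank contents: M c_p dT/dt = −UA(T − T_amb).
dT/dt = (T_ss − T)/τ with T_ss = T_amb = 17.1600 °C, τ = M c_p/UA = 512.8·4.195/2.373 = 906.530 min.
T approaches T_ss exponentially: T(t) = T_ss + (T₀ − T_ss) e^(−t/τ).
T(2122) = 17.1600 + (56.5300)·0.0962512 = 22.6011 °C.

22.60 °C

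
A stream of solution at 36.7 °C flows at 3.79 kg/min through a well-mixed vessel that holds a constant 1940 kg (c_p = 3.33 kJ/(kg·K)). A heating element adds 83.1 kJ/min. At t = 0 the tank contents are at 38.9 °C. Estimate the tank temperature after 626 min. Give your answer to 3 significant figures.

M c_p dT/dt = ṁ c_p (T_in − T) + Q̇.
Rearrange: dT/dt = (T_ss − T)/τ with τ = M/ṁ = 511.87 min and T_ss = T_in + Q̇/(ṁ c_p) = 43.284 °C.
Integrating: T(t) = T_ss + (T₀ − T_ss) e^(−t/τ).
T(626) = 43.284 + (-4.3844)·e^(−626/511.87) = 43.284 + (-4.3844)·0.29436 = 41.994 °C.

42.0 °C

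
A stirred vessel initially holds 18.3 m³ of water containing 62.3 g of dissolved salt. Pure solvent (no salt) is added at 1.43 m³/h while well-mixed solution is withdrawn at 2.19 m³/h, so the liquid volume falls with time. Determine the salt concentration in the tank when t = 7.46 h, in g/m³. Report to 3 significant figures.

Let m(t) be the amount of salt. Volume: V(t) = V₀ + (Q_in − Q_out) t = 18.3 − 0.76000 t; V(7.46) = 12.630 m³.
Solute balance: dm/dt = 0 − Q_out C = −Q_out m/V(t).
Separate: dm/m = −Q_out dt/V(t) ⇒ ln(m/m₀) = −(Q_out/(Q_in−Q_out)) ln(V/V₀).
m = m₀ (V₀/V)^(Q_out/(Q_in−Q_out)) = 62.3 × (18.3/12.630)^(-2.8816) = 21.402 g.
C = m/V = 21.402/12.630 = 1.6945 g/m³.

1.69 g/m³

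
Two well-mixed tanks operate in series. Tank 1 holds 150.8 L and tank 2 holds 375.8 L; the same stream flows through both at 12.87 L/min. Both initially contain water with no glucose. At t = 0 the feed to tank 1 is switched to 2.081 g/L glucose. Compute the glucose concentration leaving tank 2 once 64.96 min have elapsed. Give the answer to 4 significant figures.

Each tank obeys Vᵢ dCᵢ/dt = Q(Cᵢ₋₁ − Cᵢ), so τᵢ = Vᵢ/Q.
τ₁ = 150.8/12.87 = 11.7172 min; τ₂ = 375.8/12.87 = 29.1997 min.
Solving the cascade with C₁(0)=C₂(0)=0 gives C₂(t) = C_in[1 − (τ₁ e^(−t/τ₁) − τ₂ e^(−t/τ₂))/(τ₁ − τ₂)].
At t = 64.96: e^(−t/τ₁) = 0.00391085, e^(−t/τ₂) = 0.108102.
C₂ = 2.081·[1 − (11.7172·0.00391085 − 29.1997·0.108102)/(-17.4825)] = 2.081·0.822067 = 1.71072 g/L.

1.711 g/L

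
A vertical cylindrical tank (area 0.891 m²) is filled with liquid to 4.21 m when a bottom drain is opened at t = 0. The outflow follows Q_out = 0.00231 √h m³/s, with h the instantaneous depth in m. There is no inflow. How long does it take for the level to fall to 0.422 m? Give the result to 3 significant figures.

1080 s

A dh/dt = −Q_out = −0.00231 √h.
This is separable: 2 d(√h)/dt = −0.00231/A, so √h = √h₀ − (0.00231/(2A)) t.
t = 2A(√h₀ − √h)/0.00231 = 2·0.891·(√4.21 − √0.422)/0.00231
  = 1.7820 × (2.0518 − 0.64962) / 0.00231 = 1081.7 s.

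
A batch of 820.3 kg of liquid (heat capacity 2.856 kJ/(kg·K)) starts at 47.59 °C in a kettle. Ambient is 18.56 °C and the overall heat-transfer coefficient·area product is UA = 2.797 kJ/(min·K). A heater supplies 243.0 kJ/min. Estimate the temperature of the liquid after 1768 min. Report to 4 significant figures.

M c_p dT/dt = −UA(T − T_amb) + Q̇.
dT/dt = (T_ss − T)/τ with T_ss = T_amb + Q̇/UA = 18.56 + 243.0/2.797 = 105.439 °C, τ = M c_p/UA = 820.3·2.856/2.797 = 837.603 min.
T approaches T_ss exponentially: T(t) = T_ss + (T₀ − T_ss) e^(−t/τ).
T(1768) = 105.439 + (-57.8488)·0.121143 = 98.4308 °C.

98.43 °C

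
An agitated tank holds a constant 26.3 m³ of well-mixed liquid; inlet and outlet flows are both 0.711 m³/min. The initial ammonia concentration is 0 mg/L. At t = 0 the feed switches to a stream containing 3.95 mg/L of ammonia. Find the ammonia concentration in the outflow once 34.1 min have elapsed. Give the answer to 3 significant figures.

2.38 mg/L

Accumulation = in − out for the solute gives V dC/dt = Q(C_in − C).
So dC/dt = (C_in − C)/τ with τ = V/Q = 26.3/0.711 = 36.990 min.
Solution: C(t) = C_in + (C₀ − C_in) e^(−t/τ).
C(34.1) = 3.95 + (0 − 3.95)·e^(−34.1/36.990) = 3.95 + (-3.9500)·0.39778 = 2.3788 mg/L.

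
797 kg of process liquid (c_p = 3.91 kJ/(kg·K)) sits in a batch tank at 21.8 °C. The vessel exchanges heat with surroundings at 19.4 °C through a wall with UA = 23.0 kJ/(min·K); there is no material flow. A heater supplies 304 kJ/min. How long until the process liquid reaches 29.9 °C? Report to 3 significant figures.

Lumped-capacitance energy balance: M c_p dT/dt = UA(T_amb − T) + Q̇.
τ = M c_p/UA = 135.49 min; T_ss = T_amb + Q̇/UA = 19.4 + 304/23.0 = 32.617 °C.
T(t) = T_ss + (T₀ − T_ss)e^(−t/τ); set T = 29.9:
t = −τ ln[(T − T_ss)/(T₀ − T_ss)] = −135.49 · ln(0.25121) = 187.18 min.

187 min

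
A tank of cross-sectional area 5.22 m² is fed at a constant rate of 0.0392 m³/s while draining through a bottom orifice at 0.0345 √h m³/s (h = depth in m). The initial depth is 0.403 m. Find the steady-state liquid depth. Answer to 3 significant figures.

1.29 m

Level balance: A dh/dt = 0.0392 − 0.0345 √h. Setting dh/dt = 0:
Q_in = 0.0345 √h_ss ⇒ √h_ss = 0.0392/0.0345 = 1.1362.
h_ss = 1.1362² = 1.2910 m. (Since h₀ = 0.403 m < h_ss, the level will rise toward this value.)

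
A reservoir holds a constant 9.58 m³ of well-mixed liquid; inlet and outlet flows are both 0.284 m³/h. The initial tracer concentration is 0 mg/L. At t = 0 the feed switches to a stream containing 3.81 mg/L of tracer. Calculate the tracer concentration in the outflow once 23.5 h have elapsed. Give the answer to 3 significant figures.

1.91 mg/L

Unsteady species balance (constant V, well mixed): V dC/dt = Q(C_in − C).
So dC/dt = (C_in − C)/τ with τ = V/Q = 9.58/0.284 = 33.732 h.
Solution: C(t) = C_in + (C₀ − C_in) e^(−t/τ).
C(23.5) = 3.81 + (0 − 3.81)·e^(−23.5/33.732) = 3.81 + (-3.8100)·0.49825 = 1.9117 mg/L.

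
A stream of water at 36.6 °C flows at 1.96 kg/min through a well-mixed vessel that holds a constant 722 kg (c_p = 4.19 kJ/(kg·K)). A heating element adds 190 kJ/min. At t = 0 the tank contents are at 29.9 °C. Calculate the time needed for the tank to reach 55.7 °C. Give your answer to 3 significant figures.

Heat balance on the well-mixed liquid: M c_p dT/dt = ṁ c_p (T_in − T) + 190.
τ = M/ṁ = 368.37 min; T_ss = T_in + Q̇/(ṁ c_p) = 59.736 °C.
T(t) = T_ss + (T₀ − T_ss) e^(−t/τ). Set T = 55.7:
e^(−t/τ) = (55.7 − 59.736)/(29.9 − 59.736) = 0.13527
t = −368.37 · ln(0.13527) = 736.92 min.

737 min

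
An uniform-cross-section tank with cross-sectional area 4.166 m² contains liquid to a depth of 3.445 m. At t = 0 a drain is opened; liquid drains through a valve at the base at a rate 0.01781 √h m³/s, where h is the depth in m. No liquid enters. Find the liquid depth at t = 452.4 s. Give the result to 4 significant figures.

0.7904 m

With no inflow, A dh/dt = −0.01781 √h.
∫ h^(−1/2) dh = −(0.01781/A) ∫ dt, giving 2√h = 2√h₀ − (0.01781/A) t.
√h = √3.445 − 0.01781·452.4/(2·4.166) = 1.85607 − 0.967024 = 0.889047.
h = 0.889047² = 0.790405 m.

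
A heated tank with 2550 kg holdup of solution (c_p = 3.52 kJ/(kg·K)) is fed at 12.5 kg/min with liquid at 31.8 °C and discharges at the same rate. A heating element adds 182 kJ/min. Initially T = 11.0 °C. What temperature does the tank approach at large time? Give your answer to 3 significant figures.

M c_p dT/dt = ṁ c_p (T_in − T) + Q̇.
At steady state dT/dt = 0 ⇒ T_ss = T_in + Q̇/(ṁ c_p) = 31.8 + 182/(12.5·3.52) = 35.936 °C.

35.9 °C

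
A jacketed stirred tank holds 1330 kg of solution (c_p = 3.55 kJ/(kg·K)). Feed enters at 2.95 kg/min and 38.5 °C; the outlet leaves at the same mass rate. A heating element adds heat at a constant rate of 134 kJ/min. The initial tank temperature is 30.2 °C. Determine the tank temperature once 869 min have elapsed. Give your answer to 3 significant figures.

M c_p dT/dt = ṁ c_p (T_in − T) + Q̇.
τ = M/ṁ = 450.85 min; T_ss = T_in + Q̇/(ṁ c_p) = 38.5 + 134/(2.95·3.55) = 51.295 °C.
Integrating: T(t) = T_ss + (T₀ − T_ss) e^(−t/τ).
T(869) = 51.295 + (-21.095)·e^(−869/450.85) = 51.295 + (-21.095)·0.14551 = 48.226 °C.

48.2 °C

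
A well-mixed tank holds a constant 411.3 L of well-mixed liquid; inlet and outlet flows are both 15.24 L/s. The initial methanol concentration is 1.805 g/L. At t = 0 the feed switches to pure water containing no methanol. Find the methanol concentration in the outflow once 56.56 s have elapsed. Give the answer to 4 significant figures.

Accumulation = in − out for the solute gives V dC/dt = Q(C_in − C).
Time constant τ = V/Q = 411.3/15.24 = 26.9882 s.
C approaches C_in exponentially: C(t) = C_in + (C₀ − C_in) e^(−t/τ).
C(56.56) = 0 + (1.805 − 0)·e^(−56.56/26.9882) = 0 + (1.80500)·0.122980 = 0.221979 g/L.

0.2220 g/L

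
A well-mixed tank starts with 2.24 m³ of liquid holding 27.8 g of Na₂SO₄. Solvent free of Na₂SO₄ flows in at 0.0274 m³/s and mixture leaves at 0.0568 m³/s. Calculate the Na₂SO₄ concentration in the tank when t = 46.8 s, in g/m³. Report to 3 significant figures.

5.11 g/m³

Total volume: dV/dt = Q_in − Q_out = -0.029400 m³/s, so V(t) = 2.24 − 0.029400 t and V(46.8) = 0.86408 m³.
Solute balance: dm/dt = 0 − Q_out C = −Q_out m/V(t).
dm/m = −Q_out dt/(V₀ − 0.029400 t); integrating gives ln(m/m₀) = −(Q_out/(Q_in−Q_out)) ln(V/V₀).
m = m₀ (V₀/V)^(Q_out/(Q_in−Q_out)) = 27.8 × (2.24/0.86408)^(-1.9320) = 4.4137 g.
C = m/V = 4.4137/0.86408 = 5.1079 g/m³.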